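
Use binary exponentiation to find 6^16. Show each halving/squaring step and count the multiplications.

Computing 6^16 by squaring (build up from 6^1; each line after the first costs one multiplication):

6^1 = 6
6^2 = (6^1)^2 = 6^2 = 36
6^4 = (6^2)^2 = 36^2 = 1296
6^8 = (6^4)^2 = 1296^2 = 1679616
6^16 = (6^8)^2 = 1679616^2 = 2821109907456

Result: 2821109907456
Multiplications needed: 4 (4 lines after 6^1)

6^16 = 2821109907456. Using exponentiation by squaring, this requires 4 multiplications. The key idea: if the exponent is even, square the half-power; if odd, multiply by the base once.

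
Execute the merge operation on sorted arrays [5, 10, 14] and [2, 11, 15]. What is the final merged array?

Merging process:

Compare 5 vs 2: take 2 from right. Merged: [2]
Compare 5 vs 11: take 5 from left. Merged: [2, 5]
Compare 10 vs 11: take 10 from left. Merged: [2, 5, 10]
Compare 14 vs 11: take 11 from right. Merged: [2, 5, 10, 11]
Compare 14 vs 15: take 14 from left. Merged: [2, 5, 10, 11, 14]
Append remaining from right: [15]. Merged: [2, 5, 10, 11, 14, 15]

Final merged array: [2, 5, 10, 11, 14, 15]
Total comparisons: 5

The merged array is [2, 5, 10, 11, 14, 15], requiring 5 comparisons. The merge step runs in O(n) time where n is the total number of elements.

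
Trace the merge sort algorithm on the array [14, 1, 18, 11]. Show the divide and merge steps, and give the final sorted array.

Merge sort trace:

Split: [14, 1, 18, 11] -> [14, 1] and [18, 11]
  Split: [14, 1] -> [14] and [1]
  Merge: [14] + [1] -> [1, 14]
  Split: [18, 11] -> [18] and [11]
  Merge: [18] + [11] -> [11, 18]
Merge: [1, 14] + [11, 18] -> [1, 11, 14, 18]

Final sorted array: [1, 11, 14, 18]

The merge sort proceeds by recursively splitting the array and merging sorted halves.
After all merges, the sorted array is [1, 11, 14, 18].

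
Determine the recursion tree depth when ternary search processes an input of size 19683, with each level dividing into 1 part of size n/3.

For divide and conquer with division factor 3:

Problem sizes at each level:
Level 0: 19683
Level 1: 6561
Level 2: 2187
Level 3: 729
Level 4: 243
Level 5: 81
Level 6: 27
Level 7: 9
Level 8: 3
Level 9: 1

The root is level 0 and the size-1 base case is level 9 (the tree spans levels 0 through 9, i.e. 10 levels counting the root), so the depth is the number of divisions: log_3(19683) = 9

The recursion tree depth is log_3(19683) = 9. At each level, the problem size is divided by 3, so it takes 9 divisions to reduce to a base case of size 1. The algorithm makes 1 recursive call at each level.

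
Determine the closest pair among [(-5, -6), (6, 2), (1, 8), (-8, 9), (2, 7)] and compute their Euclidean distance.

Computing all pairwise distances among 5 points:

d((-5, -6), (6, 2)) = 13.6015
d((-5, -6), (1, 8)) = 15.2315
d((-5, -6), (-8, 9)) = 15.2971
d((-5, -6), (2, 7)) = 14.7648
d((6, 2), (1, 8)) = 7.8102
d((6, 2), (-8, 9)) = 15.6525
d((6, 2), (2, 7)) = 6.4031
d((1, 8), (-8, 9)) = 9.0554
d((1, 8), (2, 7)) = 1.4142 <-- minimum
d((-8, 9), (2, 7)) = 10.198

Closest pair: (1, 8) and (2, 7) with distance 1.4142

The closest pair is (1, 8) and (2, 7) with Euclidean distance 1.4142. For 5 points, brute-force pairwise comparison is shown above. For large n, the divide-and-conquer algorithm (sort by x, recurse on halves, check the dividing strip) achieves O(n log n).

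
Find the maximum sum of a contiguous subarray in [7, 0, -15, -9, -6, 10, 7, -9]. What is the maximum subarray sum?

Using Kadane's algorithm on [7, 0, -15, -9, -6, 10, 7, -9]:

Scanning through the array:
Position 1 (value 0): max_ending_here = 7, max_so_far = 7
Position 2 (value -15): max_ending_here = -8, max_so_far = 7
Position 3 (value -9): max_ending_here = -9, max_so_far = 7
Position 4 (value -6): max_ending_here = -6, max_so_far = 7
Position 5 (value 10): max_ending_here = 10, max_so_far = 10
Position 6 (value 7): max_ending_here = 17, max_so_far = 17
Position 7 (value -9): max_ending_here = 8, max_so_far = 17

Maximum subarray: [10, 7]
Maximum sum: 17

The maximum subarray is [10, 7] with sum 17. This subarray runs from index 5 to index 6.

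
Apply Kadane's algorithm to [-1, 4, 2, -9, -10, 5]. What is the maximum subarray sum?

Using Kadane's algorithm on [-1, 4, 2, -9, -10, 5]:

Scanning through the array:
Position 1 (value 4): max_ending_here = 4, max_so_far = 4
Position 2 (value 2): max_ending_here = 6, max_so_far = 6
Position 3 (value -9): max_ending_here = -3, max_so_far = 6
Position 4 (value -10): max_ending_here = -10, max_so_far = 6
Position 5 (value 5): max_ending_here = 5, max_so_far = 6

Maximum subarray: [4, 2]
Maximum sum: 6

The maximum subarray is [4, 2] with sum 6. This subarray runs from index 1 to index 2.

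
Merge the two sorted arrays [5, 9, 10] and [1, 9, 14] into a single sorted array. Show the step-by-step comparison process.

Merging process:

Compare 5 vs 1: take 1 from right. Merged: [1]
Compare 5 vs 9: take 5 from left. Merged: [1, 5]
Compare 9 vs 9: take 9 from left. Merged: [1, 5, 9]
Compare 10 vs 9: take 9 from right. Merged: [1, 5, 9, 9]
Compare 10 vs 14: take 10 from left. Merged: [1, 5, 9, 9, 10]
Append remaining from right: [14]. Merged: [1, 5, 9, 9, 10, 14]

Final merged array: [1, 5, 9, 9, 10, 14]
Total comparisons: 5

The merged array is [1, 5, 9, 9, 10, 14], requiring 5 comparisons. The merge step runs in O(n) time where n is the total number of elements.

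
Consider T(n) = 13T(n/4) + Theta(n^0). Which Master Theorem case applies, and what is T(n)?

Master Theorem for T(n) = 13T(n/4) + O(n^0):

a = 13, b = 4, c = 0
log_b(a) = log_4(13) = 1.8502

Case 1: c = 0 < log_4(13) = 1.8502
T(n) = O(n^(log_4 13))

For T(n) = 13T(n/4) + O(n^0): log_4(13) = 1.8502. This is Case 1 of the Master Theorem (c < log_b(a), work dominated by leaves), giving O(n^(log_4 13)).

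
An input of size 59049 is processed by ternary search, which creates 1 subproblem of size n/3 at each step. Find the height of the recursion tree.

For divide and conquer with division factor 3:

Problem sizes at each level:
Level 0: 59049
Level 1: 19683
Level 2: 6561
Level 3: 2187
Level 4: 729
Level 5: 243
Level 6: 81
Level 7: 27
Level 8: 9
Level 9: 3
Level 10: 1

The root is level 0 and the size-1 base case is level 10 (the tree spans levels 0 through 10, i.e. 11 levels counting the root), so the depth is the number of divisions: log_3(59049) = 10

The recursion tree depth is log_3(59049) = 10. At each level, the problem size is divided by 3, so it takes 10 divisions to reduce to a base case of size 1. The algorithm makes 1 recursive call at each level.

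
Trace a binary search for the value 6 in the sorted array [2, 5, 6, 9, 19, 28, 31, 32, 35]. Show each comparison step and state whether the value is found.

Binary search for 6 in [2, 5, 6, 9, 19, 28, 31, 32, 35]:

lo=0, hi=8, mid=4, arr[mid]=19 -> 19 > 6, search left half
lo=0, hi=3, mid=1, arr[mid]=5 -> 5 < 6, search right half
lo=2, hi=3, mid=2, arr[mid]=6 -> Found target at index 2!

Binary search finds 6 at index 2 after 3 comparisons. The search repeatedly halves the search space by comparing with the middle element.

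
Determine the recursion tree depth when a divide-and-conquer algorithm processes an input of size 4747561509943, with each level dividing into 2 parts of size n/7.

For divide and conquer with division factor 7:

Problem sizes at each level:
Level 0: 4747561509943
Level 1: 678223072849
Level 2: 96889010407
Level 3: 13841287201
Level 4: 1977326743
Level 5: 282475249
Level 6: 40353607
Level 7: 5764801
Level 8: 823543
Level 9: 117649
Level 10: 16807
Level 11: 2401
Level 12: 343
Level 13: 49
Level 14: 7
Level 15: 1

The root is level 0 and the size-1 base case is level 15 (the tree spans levels 0 through 15, i.e. 16 levels counting the root), so the depth is the number of divisions: log_7(4747561509943) = 15

The recursion tree depth is log_7(4747561509943) = 15. At each level, the problem size is divided by 7, so it takes 15 divisions to reduce to a base case of size 1. The algorithm makes 2 recursive calls at each level.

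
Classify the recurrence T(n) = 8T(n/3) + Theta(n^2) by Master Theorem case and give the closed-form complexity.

Master Theorem for T(n) = 8T(n/3) + O(n^2):

a = 8, b = 3, c = 2
log_b(a) = log_3(8) = 1.8928

Case 3: c = 2 > log_3(8) = 1.8928
T(n) = O(n^2) = O(n^2)

For T(n) = 8T(n/3) + O(n^2): log_3(8) = 1.8928. This is Case 3 of the Master Theorem (c > log_b(a), work dominated by root), giving O(n^2).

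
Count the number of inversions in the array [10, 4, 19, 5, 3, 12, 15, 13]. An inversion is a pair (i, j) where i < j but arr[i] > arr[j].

Finding inversions in [10, 4, 19, 5, 3, 12, 15, 13]:

(0, 1): arr[0]=10 > arr[1]=4
(0, 3): arr[0]=10 > arr[3]=5
(0, 4): arr[0]=10 > arr[4]=3
(1, 4): arr[1]=4 > arr[4]=3
(2, 3): arr[2]=19 > arr[3]=5
(2, 4): arr[2]=19 > arr[4]=3
(2, 5): arr[2]=19 > arr[5]=12
(2, 6): arr[2]=19 > arr[6]=15
(2, 7): arr[2]=19 > arr[7]=13
(3, 4): arr[3]=5 > arr[4]=3
(6, 7): arr[6]=15 > arr[7]=13

Total inversions: 11

The array has 11 inversion(s): (0,1), (0,3), (0,4), (1,4), (2,3), (2,4), (2,5), (2,6), (2,7), (3,4), (6,7). Each pair (i,j) satisfies i < j and arr[i] > arr[j].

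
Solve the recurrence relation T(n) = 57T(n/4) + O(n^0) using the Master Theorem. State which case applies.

Master Theorem for T(n) = 57T(n/4) + O(n^0):

a = 57, b = 4, c = 0
log_b(a) = log_4(57) = 2.9164

Case 1: c = 0 < log_4(57) = 2.9164
T(n) = O(n^(log_4 57))

For T(n) = 57T(n/4) + O(n^0): log_4(57) = 2.9164. This is Case 1 of the Master Theorem (c < log_b(a), work dominated by leaves), giving O(n^(log_4 57)).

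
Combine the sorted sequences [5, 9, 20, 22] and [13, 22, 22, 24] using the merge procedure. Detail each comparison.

Merging process:

Compare 5 vs 13: take 5 from left. Merged: [5]
Compare 9 vs 13: take 9 from left. Merged: [5, 9]
Compare 20 vs 13: take 13 from right. Merged: [5, 9, 13]
Compare 20 vs 22: take 20 from left. Merged: [5, 9, 13, 20]
Compare 22 vs 22: take 22 from left. Merged: [5, 9, 13, 20, 22]
Append remaining from right: [22, 22, 24]. Merged: [5, 9, 13, 20, 22, 22, 22, 24]

Final merged array: [5, 9, 13, 20, 22, 22, 22, 24]
Total comparisons: 5

The merged array is [5, 9, 13, 20, 22, 22, 22, 24], requiring 5 comparisons. The merge step runs in O(n) time where n is the total number of elements.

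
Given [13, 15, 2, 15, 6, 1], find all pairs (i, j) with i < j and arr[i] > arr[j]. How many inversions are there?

Finding inversions in [13, 15, 2, 15, 6, 1]:

(0, 2): arr[0]=13 > arr[2]=2
(0, 4): arr[0]=13 > arr[4]=6
(0, 5): arr[0]=13 > arr[5]=1
(1, 2): arr[1]=15 > arr[2]=2
(1, 4): arr[1]=15 > arr[4]=6
(1, 5): arr[1]=15 > arr[5]=1
(2, 5): arr[2]=2 > arr[5]=1
(3, 4): arr[3]=15 > arr[4]=6
(3, 5): arr[3]=15 > arr[5]=1
(4, 5): arr[4]=6 > arr[5]=1

Total inversions: 10

The array has 10 inversion(s): (0,2), (0,4), (0,5), (1,2), (1,4), (1,5), (2,5), (3,4), (3,5), (4,5). Each pair (i,j) satisfies i < j and arr[i] > arr[j].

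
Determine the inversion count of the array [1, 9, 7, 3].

Finding inversions in [1, 9, 7, 3]:

(1, 2): arr[1]=9 > arr[2]=7
(1, 3): arr[1]=9 > arr[3]=3
(2, 3): arr[2]=7 > arr[3]=3

Total inversions: 3

The array has 3 inversion(s): (1,2), (1,3), (2,3). Each pair (i,j) satisfies i < j and arr[i] > arr[j].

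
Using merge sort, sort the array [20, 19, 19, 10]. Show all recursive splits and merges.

Merge sort trace:

Split: [20, 19, 19, 10] -> [20, 19] and [19, 10]
  Split: [20, 19] -> [20] and [19]
  Merge: [20] + [19] -> [19, 20]
  Split: [19, 10] -> [19] and [10]
  Merge: [19] + [10] -> [10, 19]
Merge: [19, 20] + [10, 19] -> [10, 19, 19, 20]

Final sorted array: [10, 19, 19, 20]

The merge sort proceeds by recursively splitting the array and merging sorted halves.
After all merges, the sorted array is [10, 19, 19, 20].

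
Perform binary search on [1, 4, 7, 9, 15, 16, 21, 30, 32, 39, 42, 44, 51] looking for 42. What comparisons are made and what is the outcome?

Binary search for 42 in [1, 4, 7, 9, 15, 16, 21, 30, 32, 39, 42, 44, 51]:

lo=0, hi=12, mid=6, arr[mid]=21 -> 21 < 42, search right half
lo=7, hi=12, mid=9, arr[mid]=39 -> 39 < 42, search right half
lo=10, hi=12, mid=11, arr[mid]=44 -> 44 > 42, search left half
lo=10, hi=10, mid=10, arr[mid]=42 -> Found target at index 10!

Binary search finds 42 at index 10 after 4 comparisons. The search repeatedly halves the search space by comparing with the middle element.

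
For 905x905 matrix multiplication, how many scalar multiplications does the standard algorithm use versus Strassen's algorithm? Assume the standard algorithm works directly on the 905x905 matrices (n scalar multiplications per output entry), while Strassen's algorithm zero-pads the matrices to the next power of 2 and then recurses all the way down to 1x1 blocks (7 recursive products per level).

Matrix multiplication for 905x905 matrices:

Strassen's algorithm requires power-of-2 dimensions. Pad 905x905 to 1024x1024 (next power of 2).

Standard algorithm: 905^3 = 741217625 multiplications
Strassen's algorithm: 7^(log2(1024)) = 7^10 = 282475249 multiplications
Savings: 741217625 - 282475249 = 458742376 multiplications

Standard: 741217625 multiplications (905^3). Strassen: 282475249 multiplications (7^10, after padding to 1024x1024). Strassen reduces 8 recursive multiplications to 7 at each level.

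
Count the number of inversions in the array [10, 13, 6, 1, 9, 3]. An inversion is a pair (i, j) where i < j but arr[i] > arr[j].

Finding inversions in [10, 13, 6, 1, 9, 3]:

(0, 2): arr[0]=10 > arr[2]=6
(0, 3): arr[0]=10 > arr[3]=1
(0, 4): arr[0]=10 > arr[4]=9
(0, 5): arr[0]=10 > arr[5]=3
(1, 2): arr[1]=13 > arr[2]=6
(1, 3): arr[1]=13 > arr[3]=1
(1, 4): arr[1]=13 > arr[4]=9
(1, 5): arr[1]=13 > arr[5]=3
(2, 3): arr[2]=6 > arr[3]=1
(2, 5): arr[2]=6 > arr[5]=3
(4, 5): arr[4]=9 > arr[5]=3

Total inversions: 11

The array has 11 inversion(s): (0,2), (0,3), (0,4), (0,5), (1,2), (1,3), (1,4), (1,5), (2,3), (2,5), (4,5). Each pair (i,j) satisfies i < j and arr[i] > arr[j].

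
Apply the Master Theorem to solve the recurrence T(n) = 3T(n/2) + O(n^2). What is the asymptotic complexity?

Master Theorem for T(n) = 3T(n/2) + O(n^2):

a = 3, b = 2, c = 2
log_b(a) = log_2(3) = 1.5850

Case 3: c = 2 > log_2(3) = 1.5850
T(n) = O(n^2) = O(n^2)

For T(n) = 3T(n/2) + O(n^2): log_2(3) = 1.5850. This is Case 3 of the Master Theorem (c > log_b(a), work dominated by root), giving O(n^2).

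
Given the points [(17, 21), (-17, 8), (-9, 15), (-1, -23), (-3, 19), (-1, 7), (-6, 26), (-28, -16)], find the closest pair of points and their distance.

Computing all pairwise distances among 8 points:

d((17, 21), (-17, 8)) = 36.4005
d((17, 21), (-9, 15)) = 26.6833
d((17, 21), (-1, -23)) = 47.5395
d((17, 21), (-3, 19)) = 20.0998
d((17, 21), (-1, 7)) = 22.8035
d((17, 21), (-6, 26)) = 23.5372
d((17, 21), (-28, -16)) = 58.258
d((-17, 8), (-9, 15)) = 10.6301
d((-17, 8), (-1, -23)) = 34.8855
d((-17, 8), (-3, 19)) = 17.8045
d((-17, 8), (-1, 7)) = 16.0312
d((-17, 8), (-6, 26)) = 21.095
d((-17, 8), (-28, -16)) = 26.4008
d((-9, 15), (-1, -23)) = 38.833
d((-9, 15), (-3, 19)) = 7.2111 <-- minimum
d((-9, 15), (-1, 7)) = 11.3137
d((-9, 15), (-6, 26)) = 11.4018
d((-9, 15), (-28, -16)) = 36.3593
d((-1, -23), (-3, 19)) = 42.0476
d((-1, -23), (-1, 7)) = 30.0
d((-1, -23), (-6, 26)) = 49.2544
d((-1, -23), (-28, -16)) = 27.8927
d((-3, 19), (-1, 7)) = 12.1655
d((-3, 19), (-6, 26)) = 7.6158
d((-3, 19), (-28, -16)) = 43.0116
d((-1, 7), (-6, 26)) = 19.6469
d((-1, 7), (-28, -16)) = 35.4683
d((-6, 26), (-28, -16)) = 47.4131

Closest pair: (-9, 15) and (-3, 19) with distance 7.2111

The closest pair is (-9, 15) and (-3, 19) with Euclidean distance 7.2111. For 8 points, brute-force pairwise comparison is shown above. For large n, the divide-and-conquer algorithm (sort by x, recurse on halves, check the dividing strip) achieves O(n log n).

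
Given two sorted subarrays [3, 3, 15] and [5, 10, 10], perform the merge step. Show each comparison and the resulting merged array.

Merging process:

Compare 3 vs 5: take 3 from left. Merged: [3]
Compare 3 vs 5: take 3 from left. Merged: [3, 3]
Compare 15 vs 5: take 5 from right. Merged: [3, 3, 5]
Compare 15 vs 10: take 10 from right. Merged: [3, 3, 5, 10]
Compare 15 vs 10: take 10 from right. Merged: [3, 3, 5, 10, 10]
Append remaining from left: [15]. Merged: [3, 3, 5, 10, 10, 15]

Final merged array: [3, 3, 5, 10, 10, 15]
Total comparisons: 5

The merged array is [3, 3, 5, 10, 10, 15], requiring 5 comparisons. The merge step runs in O(n) time where n is the total number of elements.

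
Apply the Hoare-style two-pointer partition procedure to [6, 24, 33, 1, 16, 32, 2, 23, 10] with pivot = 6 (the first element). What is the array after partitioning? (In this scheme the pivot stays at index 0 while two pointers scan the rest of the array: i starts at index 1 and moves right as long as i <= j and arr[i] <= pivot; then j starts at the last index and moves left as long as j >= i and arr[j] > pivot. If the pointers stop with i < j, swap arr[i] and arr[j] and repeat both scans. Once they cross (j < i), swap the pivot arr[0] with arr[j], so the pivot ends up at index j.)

Hoare-style two-pointer partition with pivot = 6:

Initial array: [6, 24, 33, 1, 16, 32, 2, 23, 10]

Pointers start at i = 1, j = 8.
i stops at index 1 (arr[1]=24 > 6), j stops at index 6 (arr[6]=2 <= 6): swap arr[1] and arr[6], array becomes [6, 2, 33, 1, 16, 32, 24, 23, 10]
i stops at index 2 (arr[2]=33 > 6), j stops at index 3 (arr[3]=1 <= 6): swap arr[2] and arr[3], array becomes [6, 2, 1, 33, 16, 32, 24, 23, 10]
i ends at 3, j ends at 2: the pointers have crossed (j < i), so scanning stops.

Swap pivot arr[0] with arr[2] to place pivot at position 2: [1, 2, 6, 33, 16, 32, 24, 23, 10]
Pivot position: 2

After partitioning with pivot 6, the array becomes [1, 2, 6, 33, 16, 32, 24, 23, 10]. The pivot is placed at index 2. All elements to the left of the pivot are <= 6, and all elements to the right are > 6.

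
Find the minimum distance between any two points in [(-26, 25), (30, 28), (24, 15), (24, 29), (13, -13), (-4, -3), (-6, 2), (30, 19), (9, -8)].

Computing all pairwise distances among 9 points:

d((-26, 25), (30, 28)) = 56.0803
d((-26, 25), (24, 15)) = 50.9902
d((-26, 25), (24, 29)) = 50.1597
d((-26, 25), (13, -13)) = 54.4518
d((-26, 25), (-4, -3)) = 35.609
d((-26, 25), (-6, 2)) = 30.4795
d((-26, 25), (30, 19)) = 56.3205
d((-26, 25), (9, -8)) = 48.1041
d((30, 28), (24, 15)) = 14.3178
d((30, 28), (24, 29)) = 6.0828
d((30, 28), (13, -13)) = 44.3847
d((30, 28), (-4, -3)) = 46.0109
d((30, 28), (-6, 2)) = 44.4072
d((30, 28), (30, 19)) = 9.0
d((30, 28), (9, -8)) = 41.6773
d((24, 15), (24, 29)) = 14.0
d((24, 15), (13, -13)) = 30.0832
d((24, 15), (-4, -3)) = 33.2866
d((24, 15), (-6, 2)) = 32.6956
d((24, 15), (30, 19)) = 7.2111
d((24, 15), (9, -8)) = 27.4591
d((24, 29), (13, -13)) = 43.4166
d((24, 29), (-4, -3)) = 42.5206
d((24, 29), (-6, 2)) = 40.3609
d((24, 29), (30, 19)) = 11.6619
d((24, 29), (9, -8)) = 39.9249
d((13, -13), (-4, -3)) = 19.7231
d((13, -13), (-6, 2)) = 24.2074
d((13, -13), (30, 19)) = 36.2353
d((13, -13), (9, -8)) = 6.4031
d((-4, -3), (-6, 2)) = 5.3852 <-- minimum
d((-4, -3), (30, 19)) = 40.4969
d((-4, -3), (9, -8)) = 13.9284
d((-6, 2), (30, 19)) = 39.8121
d((-6, 2), (9, -8)) = 18.0278
d((30, 19), (9, -8)) = 34.2053

Closest pair: (-4, -3) and (-6, 2) with distance 5.3852

The closest pair is (-4, -3) and (-6, 2) with Euclidean distance 5.3852. For 9 points, brute-force pairwise comparison is shown above. For large n, the divide-and-conquer algorithm (sort by x, recurse on halves, check the dividing strip) achieves O(n log n).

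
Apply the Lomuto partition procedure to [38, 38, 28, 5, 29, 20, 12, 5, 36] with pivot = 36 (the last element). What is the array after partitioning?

Lomuto partition with pivot = 36:

Initial array: [38, 38, 28, 5, 29, 20, 12, 5, 36]

arr[0]=38 > 36: no swap
arr[1]=38 > 36: no swap
arr[2]=28 <= 36: swap with position 0, array becomes [28, 38, 38, 5, 29, 20, 12, 5, 36]
arr[3]=5 <= 36: swap with position 1, array becomes [28, 5, 38, 38, 29, 20, 12, 5, 36]
arr[4]=29 <= 36: swap with position 2, array becomes [28, 5, 29, 38, 38, 20, 12, 5, 36]
arr[5]=20 <= 36: swap with position 3, array becomes [28, 5, 29, 20, 38, 38, 12, 5, 36]
arr[6]=12 <= 36: swap with position 4, array becomes [28, 5, 29, 20, 12, 38, 38, 5, 36]
arr[7]=5 <= 36: swap with position 5, array becomes [28, 5, 29, 20, 12, 5, 38, 38, 36]

Place pivot at position 6: [28, 5, 29, 20, 12, 5, 36, 38, 38]
Pivot position: 6

After partitioning with pivot 36, the array becomes [28, 5, 29, 20, 12, 5, 36, 38, 38]. The pivot is placed at index 6. All elements to the left of the pivot are <= 36, and all elements to the right are > 36.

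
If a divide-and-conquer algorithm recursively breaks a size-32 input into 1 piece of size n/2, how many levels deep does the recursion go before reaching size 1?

For divide and conquer with division factor 2:

Problem sizes at each level:
Level 0: 32
Level 1: 16
Level 2: 8
Level 3: 4
Level 4: 2
Level 5: 1

The root is level 0 and the size-1 base case is level 5 (the tree spans levels 0 through 5, i.e. 6 levels counting the root), so the depth is the number of divisions: log_2(32) = 5

The recursion tree depth is log_2(32) = 5. At each level, the problem size is divided by 2, so it takes 5 divisions to reduce to a base case of size 1. The algorithm makes 1 recursive call at each level.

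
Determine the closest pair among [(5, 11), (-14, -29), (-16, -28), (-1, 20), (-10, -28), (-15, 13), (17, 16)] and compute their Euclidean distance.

Computing all pairwise distances among 7 points:

d((5, 11), (-14, -29)) = 44.2832
d((5, 11), (-16, -28)) = 44.2945
d((5, 11), (-1, 20)) = 10.8167
d((5, 11), (-10, -28)) = 41.7852
d((5, 11), (-15, 13)) = 20.0998
d((5, 11), (17, 16)) = 13.0
d((-14, -29), (-16, -28)) = 2.2361 <-- minimum
d((-14, -29), (-1, 20)) = 50.6952
d((-14, -29), (-10, -28)) = 4.1231
d((-14, -29), (-15, 13)) = 42.0119
d((-14, -29), (17, 16)) = 54.6443
d((-16, -28), (-1, 20)) = 50.2892
d((-16, -28), (-10, -28)) = 6.0
d((-16, -28), (-15, 13)) = 41.0122
d((-16, -28), (17, 16)) = 55.0
d((-1, 20), (-10, -28)) = 48.8365
d((-1, 20), (-15, 13)) = 15.6525
d((-1, 20), (17, 16)) = 18.4391
d((-10, -28), (-15, 13)) = 41.3038
d((-10, -28), (17, 16)) = 51.6236
d((-15, 13), (17, 16)) = 32.1403

Closest pair: (-14, -29) and (-16, -28) with distance 2.2361

The closest pair is (-14, -29) and (-16, -28) with Euclidean distance 2.2361. For 7 points, brute-force pairwise comparison is shown above. For large n, the divide-and-conquer algorithm (sort by x, recurse on halves, check the dividing strip) achieves O(n log n).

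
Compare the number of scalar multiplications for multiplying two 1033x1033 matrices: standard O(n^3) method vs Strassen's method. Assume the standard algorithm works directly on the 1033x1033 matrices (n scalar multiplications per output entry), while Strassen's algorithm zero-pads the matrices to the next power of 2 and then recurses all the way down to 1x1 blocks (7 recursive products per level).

Matrix multiplication for 1033x1033 matrices:

Strassen's algorithm requires power-of-2 dimensions. Pad 1033x1033 to 2048x2048 (next power of 2).

Standard algorithm: 1033^3 = 1102302937 multiplications
Strassen's algorithm: 7^(log2(2048)) = 7^11 = 1977326743 multiplications
Difference: 1102302937 - 1977326743 = -875023806 (Strassen uses MORE here due to padding overhead — for small or just-over-power-of-2 n, padding can outweigh the per-level savings)

Standard: 1102302937 multiplications (1033^3). Strassen: 1977326743 multiplications (7^11, after padding to 2048x2048). Strassen reduces 8 recursive multiplications to 7 at each level.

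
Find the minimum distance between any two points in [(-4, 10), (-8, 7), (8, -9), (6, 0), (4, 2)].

Computing all pairwise distances among 5 points:

d((-4, 10), (-8, 7)) = 5.0
d((-4, 10), (8, -9)) = 22.4722
d((-4, 10), (6, 0)) = 14.1421
d((-4, 10), (4, 2)) = 11.3137
d((-8, 7), (8, -9)) = 22.6274
d((-8, 7), (6, 0)) = 15.6525
d((-8, 7), (4, 2)) = 13.0
d((8, -9), (6, 0)) = 9.2195
d((8, -9), (4, 2)) = 11.7047
d((6, 0), (4, 2)) = 2.8284 <-- minimum

Closest pair: (6, 0) and (4, 2) with distance 2.8284

The closest pair is (6, 0) and (4, 2) with Euclidean distance 2.8284. For 5 points, brute-force pairwise comparison is shown above. For large n, the divide-and-conquer algorithm (sort by x, recurse on halves, check the dividing strip) achieves O(n log n).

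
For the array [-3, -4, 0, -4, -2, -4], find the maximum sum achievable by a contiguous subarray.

Using Kadane's algorithm on [-3, -4, 0, -4, -2, -4]:

Scanning through the array:
Position 1 (value -4): max_ending_here = -4, max_so_far = -3
Position 2 (value 0): max_ending_here = 0, max_so_far = 0
Position 3 (value -4): max_ending_here = -4, max_so_far = 0
Position 4 (value -2): max_ending_here = -2, max_so_far = 0
Position 5 (value -4): max_ending_here = -4, max_so_far = 0

Maximum subarray: [0]
Maximum sum: 0

The maximum subarray is [0] with sum 0. This subarray runs from index 2 to index 2.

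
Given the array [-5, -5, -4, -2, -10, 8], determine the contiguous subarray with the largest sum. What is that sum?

Using Kadane's algorithm on [-5, -5, -4, -2, -10, 8]:

Scanning through the array:
Position 1 (value -5): max_ending_here = -5, max_so_far = -5
Position 2 (value -4): max_ending_here = -4, max_so_far = -4
Position 3 (value -2): max_ending_here = -2, max_so_far = -2
Position 4 (value -10): max_ending_here = -10, max_so_far = -2
Position 5 (value 8): max_ending_here = 8, max_so_far = 8

Maximum subarray: [8]
Maximum sum: 8

The maximum subarray is [8] with sum 8. This subarray runs from index 5 to index 5.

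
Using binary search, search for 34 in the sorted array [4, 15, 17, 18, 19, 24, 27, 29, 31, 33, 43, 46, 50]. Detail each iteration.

Binary search for 34 in [4, 15, 17, 18, 19, 24, 27, 29, 31, 33, 43, 46, 50]:

lo=0, hi=12, mid=6, arr[mid]=27 -> 27 < 34, search right half
lo=7, hi=12, mid=9, arr[mid]=33 -> 33 < 34, search right half
lo=10, hi=12, mid=11, arr[mid]=46 -> 46 > 34, search left half
lo=10, hi=10, mid=10, arr[mid]=43 -> 43 > 34, search left half
lo=10 > hi=9, target 34 not found

Binary search determines that 34 is not in the array after 4 comparisons. The search space was exhausted without finding the target.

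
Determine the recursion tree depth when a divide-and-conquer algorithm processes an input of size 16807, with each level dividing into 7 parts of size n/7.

For divide and conquer with division factor 7:

Problem sizes at each level:
Level 0: 16807
Level 1: 2401
Level 2: 343
Level 3: 49
Level 4: 7
Level 5: 1

The root is level 0 and the size-1 base case is level 5 (the tree spans levels 0 through 5, i.e. 6 levels counting the root), so the depth is the number of divisions: log_7(16807) = 5

The recursion tree depth is log_7(16807) = 5. At each level, the problem size is divided by 7, so it takes 5 divisions to reduce to a base case of size 1. The algorithm makes 7 recursive calls at each level.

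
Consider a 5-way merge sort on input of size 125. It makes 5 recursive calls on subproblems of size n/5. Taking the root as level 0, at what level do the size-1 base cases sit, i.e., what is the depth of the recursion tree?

For divide and conquer with division factor 5:

Problem sizes at each level:
Level 0: 125
Level 1: 25
Level 2: 5
Level 3: 1

The root is level 0 and the size-1 base case is level 3 (the tree spans levels 0 through 3, i.e. 4 levels counting the root), so the depth is the number of divisions: log_5(125) = 3

The recursion tree depth is log_5(125) = 3. At each level, the problem size is divided by 5, so it takes 3 divisions to reduce to a base case of size 1. The algorithm makes 5 recursive calls at each level.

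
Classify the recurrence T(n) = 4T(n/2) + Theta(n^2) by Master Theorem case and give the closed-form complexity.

Master Theorem for T(n) = 4T(n/2) + O(n^2):

a = 4, b = 2, c = 2
log_b(a) = log_2(4) = 2.0000

Case 2: c = 2 = log_2(4) = 2.0000
T(n) = O(n^2 log n) = O(n^2 log n)

For T(n) = 4T(n/2) + O(n^2): log_2(4) = 2.0000. This is Case 2 of the Master Theorem (c = log_b(a), equal work at all levels), giving O(n^2 log n).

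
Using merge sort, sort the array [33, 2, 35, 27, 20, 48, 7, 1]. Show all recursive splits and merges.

Merge sort trace:

Split: [33, 2, 35, 27, 20, 48, 7, 1] -> [33, 2, 35, 27] and [20, 48, 7, 1]
  Split: [33, 2, 35, 27] -> [33, 2] and [35, 27]
    Split: [33, 2] -> [33] and [2]
    Merge: [33] + [2] -> [2, 33]
    Split: [35, 27] -> [35] and [27]
    Merge: [35] + [27] -> [27, 35]
  Merge: [2, 33] + [27, 35] -> [2, 27, 33, 35]
  Split: [20, 48, 7, 1] -> [20, 48] and [7, 1]
    Split: [20, 48] -> [20] and [48]
    Merge: [20] + [48] -> [20, 48]
    Split: [7, 1] -> [7] and [1]
    Merge: [7] + [1] -> [1, 7]
  Merge: [20, 48] + [1, 7] -> [1, 7, 20, 48]
Merge: [2, 27, 33, 35] + [1, 7, 20, 48] -> [1, 2, 7, 20, 27, 33, 35, 48]

Final sorted array: [1, 2, 7, 20, 27, 33, 35, 48]

The merge sort proceeds by recursively splitting the array and merging sorted halves.
After all merges, the sorted array is [1, 2, 7, 20, 27, 33, 35, 48].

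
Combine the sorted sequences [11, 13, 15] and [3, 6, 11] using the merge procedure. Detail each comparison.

Merging process:

Compare 11 vs 3: take 3 from right. Merged: [3]
Compare 11 vs 6: take 6 from right. Merged: [3, 6]
Compare 11 vs 11: take 11 from left. Merged: [3, 6, 11]
Compare 13 vs 11: take 11 from right. Merged: [3, 6, 11, 11]
Append remaining from left: [13, 15]. Merged: [3, 6, 11, 11, 13, 15]

Final merged array: [3, 6, 11, 11, 13, 15]
Total comparisons: 4

The merged array is [3, 6, 11, 11, 13, 15], requiring 4 comparisons. The merge step runs in O(n) time where n is the total number of elements.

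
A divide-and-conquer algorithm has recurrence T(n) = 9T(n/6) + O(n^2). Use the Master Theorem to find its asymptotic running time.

Master Theorem for T(n) = 9T(n/6) + O(n^2):

a = 9, b = 6, c = 2
log_b(a) = log_6(9) = 1.2263

Case 3: c = 2 > log_6(9) = 1.2263
T(n) = O(n^2) = O(n^2)

For T(n) = 9T(n/6) + O(n^2): log_6(9) = 1.2263. This is Case 3 of the Master Theorem (c > log_b(a), work dominated by root), giving O(n^2).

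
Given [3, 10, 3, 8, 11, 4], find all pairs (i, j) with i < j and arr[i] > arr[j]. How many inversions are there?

Finding inversions in [3, 10, 3, 8, 11, 4]:

(1, 2): arr[1]=10 > arr[2]=3
(1, 3): arr[1]=10 > arr[3]=8
(1, 5): arr[1]=10 > arr[5]=4
(3, 5): arr[3]=8 > arr[5]=4
(4, 5): arr[4]=11 > arr[5]=4

Total inversions: 5

The array has 5 inversion(s): (1,2), (1,3), (1,5), (3,5), (4,5). Each pair (i,j) satisfies i < j and arr[i] > arr[j].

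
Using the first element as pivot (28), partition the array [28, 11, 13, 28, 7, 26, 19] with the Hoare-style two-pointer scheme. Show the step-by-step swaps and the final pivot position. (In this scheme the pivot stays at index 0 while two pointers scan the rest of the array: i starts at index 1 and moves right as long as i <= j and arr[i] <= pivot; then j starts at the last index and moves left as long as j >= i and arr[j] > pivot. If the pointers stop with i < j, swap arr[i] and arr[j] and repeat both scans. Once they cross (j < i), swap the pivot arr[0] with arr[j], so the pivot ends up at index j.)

Hoare-style two-pointer partition with pivot = 28:

Initial array: [28, 11, 13, 28, 7, 26, 19]

Pointers start at i = 1, j = 6.
i ends at 7, j ends at 6: the pointers have crossed (j < i), so scanning stops.

Swap pivot arr[0] with arr[6] to place pivot at position 6: [19, 11, 13, 28, 7, 26, 28]
Pivot position: 6

After partitioning with pivot 28, the array becomes [19, 11, 13, 28, 7, 26, 28]. The pivot is placed at index 6. All elements to the left of the pivot are <= 28, and all elements to the right are > 28.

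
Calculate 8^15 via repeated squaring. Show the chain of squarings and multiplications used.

Computing 8^15 by squaring (build up from 8^1; each line after the first costs one multiplication):

8^1 = 8
8^2 = (8^1)^2 = 8^2 = 64
8^3 = 8 * 8^2 = 8 * 64 = 512
8^6 = (8^3)^2 = 512^2 = 262144
8^7 = 8 * 8^6 = 8 * 262144 = 2097152
8^14 = (8^7)^2 = 2097152^2 = 4398046511104
8^15 = 8 * 8^14 = 8 * 4398046511104 = 35184372088832

Result: 35184372088832
Multiplications needed: 6 (6 lines after 8^1)

8^15 = 35184372088832. Using exponentiation by squaring, this requires 6 multiplications. The key idea: if the exponent is even, square the half-power; if odd, multiply by the base once.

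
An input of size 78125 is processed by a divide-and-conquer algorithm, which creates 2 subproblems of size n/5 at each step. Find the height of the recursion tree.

For divide and conquer with division factor 5:

Problem sizes at each level:
Level 0: 78125
Level 1: 15625
Level 2: 3125
Level 3: 625
Level 4: 125
Level 5: 25
Level 6: 5
Level 7: 1

The root is level 0 and the size-1 base case is level 7 (the tree spans levels 0 through 7, i.e. 8 levels counting the root), so the depth is the number of divisions: log_5(78125) = 7

The recursion tree depth is log_5(78125) = 7. At each level, the problem size is divided by 5, so it takes 7 divisions to reduce to a base case of size 1. The algorithm makes 2 recursive calls at each level.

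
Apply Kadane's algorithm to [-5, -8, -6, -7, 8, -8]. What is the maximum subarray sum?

Using Kadane's algorithm on [-5, -8, -6, -7, 8, -8]:

Scanning through the array:
Position 1 (value -8): max_ending_here = -8, max_so_far = -5
Position 2 (value -6): max_ending_here = -6, max_so_far = -5
Position 3 (value -7): max_ending_here = -7, max_so_far = -5
Position 4 (value 8): max_ending_here = 8, max_so_far = 8
Position 5 (value -8): max_ending_here = 0, max_so_far = 8

Maximum subarray: [8]
Maximum sum: 8

The maximum subarray is [8] with sum 8. This subarray runs from index 4 to index 4.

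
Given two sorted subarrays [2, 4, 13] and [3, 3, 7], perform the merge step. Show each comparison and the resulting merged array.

Merging process:

Compare 2 vs 3: take 2 from left. Merged: [2]
Compare 4 vs 3: take 3 from right. Merged: [2, 3]
Compare 4 vs 3: take 3 from right. Merged: [2, 3, 3]
Compare 4 vs 7: take 4 from left. Merged: [2, 3, 3, 4]
Compare 13 vs 7: take 7 from right. Merged: [2, 3, 3, 4, 7]
Append remaining from left: [13]. Merged: [2, 3, 3, 4, 7, 13]

Final merged array: [2, 3, 3, 4, 7, 13]
Total comparisons: 5

The merged array is [2, 3, 3, 4, 7, 13], requiring 5 comparisons. The merge step runs in O(n) time where n is the total number of elements.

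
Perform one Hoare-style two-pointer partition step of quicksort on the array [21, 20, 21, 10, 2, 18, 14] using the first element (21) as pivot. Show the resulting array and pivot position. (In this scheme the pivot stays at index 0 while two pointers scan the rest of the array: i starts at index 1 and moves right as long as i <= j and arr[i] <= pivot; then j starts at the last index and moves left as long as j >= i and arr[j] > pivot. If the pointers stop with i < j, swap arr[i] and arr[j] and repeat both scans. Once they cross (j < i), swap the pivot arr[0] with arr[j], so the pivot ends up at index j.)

Hoare-style two-pointer partition with pivot = 21:

Initial array: [21, 20, 21, 10, 2, 18, 14]

Pointers start at i = 1, j = 6.
i ends at 7, j ends at 6: the pointers have crossed (j < i), so scanning stops.

Swap pivot arr[0] with arr[6] to place pivot at position 6: [14, 20, 21, 10, 2, 18, 21]
Pivot position: 6

After partitioning with pivot 21, the array becomes [14, 20, 21, 10, 2, 18, 21]. The pivot is placed at index 6. All elements to the left of the pivot are <= 21, and all elements to the right are > 21.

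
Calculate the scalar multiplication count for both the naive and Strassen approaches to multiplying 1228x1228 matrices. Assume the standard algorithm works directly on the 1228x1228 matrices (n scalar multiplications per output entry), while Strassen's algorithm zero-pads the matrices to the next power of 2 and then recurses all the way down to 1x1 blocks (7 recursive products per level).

Matrix multiplication for 1228x1228 matrices:

Strassen's algorithm requires power-of-2 dimensions. Pad 1228x1228 to 2048x2048 (next power of 2).

Standard algorithm: 1228^3 = 1851804352 multiplications
Strassen's algorithm: 7^(log2(2048)) = 7^11 = 1977326743 multiplications
Difference: 1851804352 - 1977326743 = -125522391 (Strassen uses MORE here due to padding overhead — for small or just-over-power-of-2 n, padding can outweigh the per-level savings)

Standard: 1851804352 multiplications (1228^3). Strassen: 1977326743 multiplications (7^11, after padding to 2048x2048). Strassen reduces 8 recursive multiplications to 7 at each level.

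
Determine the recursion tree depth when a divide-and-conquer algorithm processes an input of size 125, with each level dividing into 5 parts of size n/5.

For divide and conquer with division factor 5:

Problem sizes at each level:
Level 0: 125
Level 1: 25
Level 2: 5
Level 3: 1

The root is level 0 and the size-1 base case is level 3 (the tree spans levels 0 through 3, i.e. 4 levels counting the root), so the depth is the number of divisions: log_5(125) = 3

The recursion tree depth is log_5(125) = 3. At each level, the problem size is divided by 5, so it takes 3 divisions to reduce to a base case of size 1. The algorithm makes 5 recursive calls at each level.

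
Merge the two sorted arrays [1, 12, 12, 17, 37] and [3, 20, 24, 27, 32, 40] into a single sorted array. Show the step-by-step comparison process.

Merging process:

Compare 1 vs 3: take 1 from left. Merged: [1]
Compare 12 vs 3: take 3 from right. Merged: [1, 3]
Compare 12 vs 20: take 12 from left. Merged: [1, 3, 12]
Compare 12 vs 20: take 12 from left. Merged: [1, 3, 12, 12]
Compare 17 vs 20: take 17 from left. Merged: [1, 3, 12, 12, 17]
Compare 37 vs 20: take 20 from right. Merged: [1, 3, 12, 12, 17, 20]
Compare 37 vs 24: take 24 from right. Merged: [1, 3, 12, 12, 17, 20, 24]
Compare 37 vs 27: take 27 from right. Merged: [1, 3, 12, 12, 17, 20, 24, 27]
Compare 37 vs 32: take 32 from right. Merged: [1, 3, 12, 12, 17, 20, 24, 27, 32]
Compare 37 vs 40: take 37 from left. Merged: [1, 3, 12, 12, 17, 20, 24, 27, 32, 37]
Append remaining from right: [40]. Merged: [1, 3, 12, 12, 17, 20, 24, 27, 32, 37, 40]

Final merged array: [1, 3, 12, 12, 17, 20, 24, 27, 32, 37, 40]
Total comparisons: 10

The merged array is [1, 3, 12, 12, 17, 20, 24, 27, 32, 37, 40], requiring 10 comparisons. The merge step runs in O(n) time where n is the total number of elements.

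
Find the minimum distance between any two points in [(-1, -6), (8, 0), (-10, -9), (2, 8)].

Computing all pairwise distances among 4 points:

d((-1, -6), (8, 0)) = 10.8167
d((-1, -6), (-10, -9)) = 9.4868 <-- minimum
d((-1, -6), (2, 8)) = 14.3178
d((8, 0), (-10, -9)) = 20.1246
d((8, 0), (2, 8)) = 10.0
d((-10, -9), (2, 8)) = 20.8087

Closest pair: (-1, -6) and (-10, -9) with distance 9.4868

The closest pair is (-1, -6) and (-10, -9) with Euclidean distance 9.4868. For 4 points, brute-force pairwise comparison is shown above. For large n, the divide-and-conquer algorithm (sort by x, recurse on halves, check the dividing strip) achieves O(n log n).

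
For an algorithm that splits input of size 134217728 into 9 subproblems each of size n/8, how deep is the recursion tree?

For divide and conquer with division factor 8:

Problem sizes at each level:
Level 0: 134217728
Level 1: 16777216
Level 2: 2097152
Level 3: 262144
Level 4: 32768
Level 5: 4096
Level 6: 512
Level 7: 64
Level 8: 8
Level 9: 1

The root is level 0 and the size-1 base case is level 9 (the tree spans levels 0 through 9, i.e. 10 levels counting the root), so the depth is the number of divisions: log_8(134217728) = 9

The recursion tree depth is log_8(134217728) = 9. At each level, the problem size is divided by 8, so it takes 9 divisions to reduce to a base case of size 1. The algorithm makes 9 recursive calls at each level.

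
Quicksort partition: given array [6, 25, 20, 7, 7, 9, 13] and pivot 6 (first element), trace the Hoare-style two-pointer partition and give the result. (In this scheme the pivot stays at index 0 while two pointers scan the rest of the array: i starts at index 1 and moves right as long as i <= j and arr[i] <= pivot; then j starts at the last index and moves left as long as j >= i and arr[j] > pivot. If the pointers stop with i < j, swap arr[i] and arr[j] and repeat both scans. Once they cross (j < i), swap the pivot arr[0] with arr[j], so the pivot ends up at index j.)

Hoare-style two-pointer partition with pivot = 6:

Initial array: [6, 25, 20, 7, 7, 9, 13]

Pointers start at i = 1, j = 6.
i ends at 1, j ends at 0: the pointers have crossed (j < i), so scanning stops.

j = 0, so swapping arr[0] with arr[j] leaves the pivot at position 0: [6, 25, 20, 7, 7, 9, 13]
Pivot position: 0

After partitioning with pivot 6, the array becomes [6, 25, 20, 7, 7, 9, 13]. The pivot is placed at index 0. All elements to the left of the pivot are <= 6, and all elements to the right are > 6.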